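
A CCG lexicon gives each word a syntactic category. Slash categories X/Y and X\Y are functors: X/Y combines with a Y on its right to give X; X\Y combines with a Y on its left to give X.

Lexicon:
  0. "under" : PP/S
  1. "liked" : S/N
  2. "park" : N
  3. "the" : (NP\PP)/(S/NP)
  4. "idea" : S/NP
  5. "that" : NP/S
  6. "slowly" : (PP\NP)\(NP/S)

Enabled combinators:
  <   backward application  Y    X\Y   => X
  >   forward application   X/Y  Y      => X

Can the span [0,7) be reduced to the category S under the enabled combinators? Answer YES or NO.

NO

PP/S S/N N (NP\PP)/(S/NP) S/NP NP/S (PP\NP)\(NP/S)
CKY chart[0,7] = {PP}; S ∉ chart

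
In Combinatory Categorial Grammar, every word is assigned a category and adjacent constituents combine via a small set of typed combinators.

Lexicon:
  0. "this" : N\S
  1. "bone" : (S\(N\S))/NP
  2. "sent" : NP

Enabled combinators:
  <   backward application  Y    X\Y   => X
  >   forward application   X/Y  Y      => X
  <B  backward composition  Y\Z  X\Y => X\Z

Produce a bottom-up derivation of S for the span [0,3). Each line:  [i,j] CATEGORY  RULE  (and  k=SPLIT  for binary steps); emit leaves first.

[0,3] S   <
  [0,1] "this" : N\S
  [1,3] S\(N\S)   >
    [1,2] "bone" : (S\(N\S))/NP
    [2,3] "sent" : NP

[0,1] N\S  lex  "this"
[1,2] (S\(N\S))/NP  lex  "bone"
[2,3] NP  lex  "sent"
[1,3] S\(N\S)  >  k=2
[0,3] S  <  k=1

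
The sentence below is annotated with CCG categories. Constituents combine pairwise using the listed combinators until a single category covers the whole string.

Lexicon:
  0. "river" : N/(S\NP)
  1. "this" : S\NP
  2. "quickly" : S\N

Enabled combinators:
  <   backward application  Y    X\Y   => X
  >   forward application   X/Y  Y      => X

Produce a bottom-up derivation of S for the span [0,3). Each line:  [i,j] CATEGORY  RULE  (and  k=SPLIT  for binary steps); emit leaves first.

[0,1] N/(S\NP)  lex  "river"
[1,2] S\NP  lex  "this"
[0,2] N  >  k=1
[2,3] S\N  lex  "quickly"
[0,3] S  <  k=2

[0,3] S   <
  [0,2] N   >
    [0,1] "river" : N/(S\NP)
    [1,2] "this" : S\NP
  [2,3] "quickly" : S\N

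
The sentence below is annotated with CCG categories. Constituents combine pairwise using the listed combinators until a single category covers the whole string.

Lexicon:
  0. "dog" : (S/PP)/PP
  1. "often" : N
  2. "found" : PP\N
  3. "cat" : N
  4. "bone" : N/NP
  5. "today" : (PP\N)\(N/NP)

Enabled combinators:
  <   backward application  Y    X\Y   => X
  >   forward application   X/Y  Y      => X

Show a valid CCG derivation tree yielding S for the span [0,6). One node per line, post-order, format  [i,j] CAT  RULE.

[0,6] S   >
  [0,3] S/PP   >
    [0,1] "dog" : (S/PP)/PP
    [1,3] PP   <
      [1,2] "often" : N
      [2,3] "found" : PP\N
  [3,6] PP   <
    [3,4] "cat" : N
    [4,6] PP\N   <
      [4,5] "bone" : N/NP
      [5,6] "today" : (PP\N)\(N/NP)

[0,1] (S/PP)/PP  lex  "dog"
[1,2] N  lex  "often"
[2,3] PP\N  lex  "found"
[1,3] PP  <  k=2
[0,3] S/PP  >  k=1
[3,4] N  lex  "cat"
[4,5] N/NP  lex  "bone"
[5,6] (PP\N)\(N/NP)  lex  "today"
[4,6] PP\N  <  k=5
[3,6] PP  <  k=4
[0,6] S  >  k=3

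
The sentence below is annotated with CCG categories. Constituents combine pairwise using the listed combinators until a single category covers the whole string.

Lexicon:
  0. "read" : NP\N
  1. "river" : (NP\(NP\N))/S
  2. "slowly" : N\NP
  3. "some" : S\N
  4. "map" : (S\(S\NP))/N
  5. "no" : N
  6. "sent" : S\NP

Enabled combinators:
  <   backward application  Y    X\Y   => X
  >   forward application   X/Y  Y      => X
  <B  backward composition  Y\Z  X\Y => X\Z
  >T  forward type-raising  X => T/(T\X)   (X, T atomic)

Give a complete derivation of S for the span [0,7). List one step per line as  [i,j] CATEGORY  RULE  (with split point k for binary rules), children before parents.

[0,1] NP\N  lex  "read"
[1,2] (NP\(NP\N))/S  lex  "river"
[2,3] N\NP  lex  "slowly"
[3,4] S\N  lex  "some"
[2,4] S\NP  <B  k=3
[4,5] (S\(S\NP))/N  lex  "map"
[5,6] N  lex  "no"
[4,6] S\(S\NP)  >  k=5
[2,6] S  <  k=4
[1,6] NP\(NP\N)  >  k=2
[0,6] NP  <  k=1
[6,7] S\NP  lex  "sent"
[0,7] S  <  k=6

[0,7] S   <
  [0,6] NP   <
    [0,1] "read" : NP\N
    [1,6] NP\(NP\N)   >
      [1,2] "river" : (NP\(NP\N))/S
      [2,6] S   <
        [2,4] S\NP   <B
          [2,3] "slowly" : N\NP
          [3,4] "some" : S\N
        [4,6] S\(S\NP)   >
          [4,5] "map" : (S\(S\NP))/N
          [5,6] "no" : N
  [6,7] "sent" : S\NP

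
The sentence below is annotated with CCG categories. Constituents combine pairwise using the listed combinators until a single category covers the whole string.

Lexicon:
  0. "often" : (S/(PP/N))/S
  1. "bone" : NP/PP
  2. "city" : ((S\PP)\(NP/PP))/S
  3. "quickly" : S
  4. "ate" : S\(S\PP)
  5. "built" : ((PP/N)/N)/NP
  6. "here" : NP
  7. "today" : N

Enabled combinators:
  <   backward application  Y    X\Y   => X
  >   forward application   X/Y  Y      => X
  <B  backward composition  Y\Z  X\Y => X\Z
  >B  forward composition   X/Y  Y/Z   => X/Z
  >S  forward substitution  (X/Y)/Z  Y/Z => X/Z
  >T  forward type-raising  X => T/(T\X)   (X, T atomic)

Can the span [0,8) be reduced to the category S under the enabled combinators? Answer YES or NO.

[0,8] S   >
  [0,5] S/(PP/N)   >
    [0,1] "often" : (S/(PP/N))/S
    [1,5] S   <
      [1,4] S\PP   <
        [1,2] "bone" : NP/PP
        [2,4] (S\PP)\(NP/PP)   >
          [2,3] "city" : ((S\PP)\(NP/PP))/S
          [3,4] "quickly" : S
      [4,5] "ate" : S\(S\PP)
  [5,8] PP/N   >
    [5,7] (PP/N)/N   >
      [5,6] "built" : ((PP/N)/N)/NP
      [6,7] "here" : NP
    [7,8] "today" : N

YES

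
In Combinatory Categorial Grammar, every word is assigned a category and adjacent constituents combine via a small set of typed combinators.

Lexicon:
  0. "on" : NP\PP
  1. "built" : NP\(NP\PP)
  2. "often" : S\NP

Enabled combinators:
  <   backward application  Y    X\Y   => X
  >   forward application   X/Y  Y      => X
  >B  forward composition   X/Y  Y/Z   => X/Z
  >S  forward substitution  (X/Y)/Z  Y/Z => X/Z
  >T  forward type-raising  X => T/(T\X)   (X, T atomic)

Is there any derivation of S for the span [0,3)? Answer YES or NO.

YES

[0,3] S   <
  [0,2] NP   <
    [0,1] "on" : NP\PP
    [1,2] "built" : NP\(NP\PP)
  [2,3] "often" : S\NP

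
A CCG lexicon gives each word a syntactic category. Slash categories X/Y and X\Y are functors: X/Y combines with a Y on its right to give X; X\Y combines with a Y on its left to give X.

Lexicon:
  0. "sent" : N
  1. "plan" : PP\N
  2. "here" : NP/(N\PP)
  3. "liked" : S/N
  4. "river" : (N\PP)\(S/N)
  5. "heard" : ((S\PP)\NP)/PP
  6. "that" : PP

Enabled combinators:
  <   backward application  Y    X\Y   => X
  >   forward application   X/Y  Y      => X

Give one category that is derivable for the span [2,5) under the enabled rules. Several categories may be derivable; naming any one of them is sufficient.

NP

[0,7] S   <
  [0,2] PP   <
    [0,1] "sent" : N
    [1,2] "plan" : PP\N
  [2,7] S\PP   <
    [2,5] NP   >
      [2,3] "here" : NP/(N\PP)
      [3,5] N\PP   <
        [3,4] "liked" : S/N
        [4,5] "river" : (N\PP)\(S/N)
    [5,7] (S\PP)\NP   >
      [5,6] "heard" : ((S\PP)\NP)/PP
      [6,7] "that" : PP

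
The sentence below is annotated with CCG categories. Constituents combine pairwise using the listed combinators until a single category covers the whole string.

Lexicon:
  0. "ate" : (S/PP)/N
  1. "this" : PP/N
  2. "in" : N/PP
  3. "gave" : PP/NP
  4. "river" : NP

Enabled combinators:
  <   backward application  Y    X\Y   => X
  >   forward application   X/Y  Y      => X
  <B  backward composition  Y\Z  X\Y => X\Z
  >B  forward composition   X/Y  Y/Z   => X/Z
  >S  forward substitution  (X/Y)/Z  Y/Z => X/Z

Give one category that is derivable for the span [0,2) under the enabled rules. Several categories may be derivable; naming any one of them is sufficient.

[0,5] S   >
  [0,2] S/N   >S
    [0,1] "ate" : (S/PP)/N
    [1,2] "this" : PP/N
  [2,5] N   >
    [2,3] "in" : N/PP
    [3,5] PP   >
      [3,4] "gave" : PP/NP
      [4,5] "river" : NP

S/N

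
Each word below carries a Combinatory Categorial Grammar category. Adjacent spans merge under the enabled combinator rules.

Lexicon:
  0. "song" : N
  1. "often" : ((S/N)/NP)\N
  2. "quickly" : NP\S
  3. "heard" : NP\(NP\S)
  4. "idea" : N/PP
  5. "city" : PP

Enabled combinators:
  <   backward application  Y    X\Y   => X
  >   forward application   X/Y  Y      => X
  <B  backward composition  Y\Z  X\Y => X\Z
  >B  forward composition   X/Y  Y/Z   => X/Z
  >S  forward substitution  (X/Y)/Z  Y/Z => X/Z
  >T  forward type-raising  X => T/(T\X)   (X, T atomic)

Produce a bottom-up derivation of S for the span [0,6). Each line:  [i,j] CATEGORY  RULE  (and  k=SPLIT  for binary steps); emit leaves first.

[0,1] N  lex  "song"
[1,2] ((S/N)/NP)\N  lex  "often"
[0,2] (S/N)/NP  <  k=1
[2,3] NP\S  lex  "quickly"
[3,4] NP\(NP\S)  lex  "heard"
[2,4] NP  <  k=3
[0,4] S/N  >  k=2
[4,5] N/PP  lex  "idea"
[5,6] PP  lex  "city"
[4,6] N  >  k=5
[0,6] S  >  k=4

[0,6] S   >
  [0,4] S/N   >
    [0,2] (S/N)/NP   <
      [0,1] "song" : N
      [1,2] "often" : ((S/N)/NP)\N
    [2,4] NP   <
      [2,3] "quickly" : NP\S
      [3,4] "heard" : NP\(NP\S)
  [4,6] N   >
    [4,5] "idea" : N/PP
    [5,6] "city" : PP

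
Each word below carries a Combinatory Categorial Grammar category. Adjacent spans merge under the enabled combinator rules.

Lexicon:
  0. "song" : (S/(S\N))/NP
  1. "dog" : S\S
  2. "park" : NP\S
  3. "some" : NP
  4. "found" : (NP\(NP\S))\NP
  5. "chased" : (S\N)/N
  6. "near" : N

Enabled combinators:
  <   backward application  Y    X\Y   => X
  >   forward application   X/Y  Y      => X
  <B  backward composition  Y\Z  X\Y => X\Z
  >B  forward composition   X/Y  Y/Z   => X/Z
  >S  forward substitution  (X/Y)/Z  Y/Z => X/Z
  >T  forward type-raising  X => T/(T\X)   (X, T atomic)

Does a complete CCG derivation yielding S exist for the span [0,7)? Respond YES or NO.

YES

[0,7] S   >
  [0,5] S/(S\N)   >
    [0,1] "song" : (S/(S\N))/NP
    [1,5] NP   <
      [1,3] NP\S   <B
        [1,2] "dog" : S\S
        [2,3] "park" : NP\S
      [3,5] NP\(NP\S)   <
        [3,4] "some" : NP
        [4,5] "found" : (NP\(NP\S))\NP
  [5,7] S\N   >
    [5,6] "chased" : (S\N)/N
    [6,7] "near" : N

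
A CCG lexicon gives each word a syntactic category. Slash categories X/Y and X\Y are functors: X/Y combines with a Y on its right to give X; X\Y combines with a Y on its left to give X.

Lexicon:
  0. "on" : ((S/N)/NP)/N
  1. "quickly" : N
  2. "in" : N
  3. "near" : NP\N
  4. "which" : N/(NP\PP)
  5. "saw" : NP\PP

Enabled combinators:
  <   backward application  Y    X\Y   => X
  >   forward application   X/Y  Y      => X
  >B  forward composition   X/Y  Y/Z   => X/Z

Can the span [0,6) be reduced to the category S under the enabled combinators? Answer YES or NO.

[0,6] S   >
  [0,4] S/N   >
    [0,2] (S/N)/NP   >
      [0,1] "on" : ((S/N)/NP)/N
      [1,2] "quickly" : N
    [2,4] NP   <
      [2,3] "in" : N
      [3,4] "near" : NP\N
  [4,6] N   >
    [4,5] "which" : N/(NP\PP)
    [5,6] "saw" : NP\PP

YES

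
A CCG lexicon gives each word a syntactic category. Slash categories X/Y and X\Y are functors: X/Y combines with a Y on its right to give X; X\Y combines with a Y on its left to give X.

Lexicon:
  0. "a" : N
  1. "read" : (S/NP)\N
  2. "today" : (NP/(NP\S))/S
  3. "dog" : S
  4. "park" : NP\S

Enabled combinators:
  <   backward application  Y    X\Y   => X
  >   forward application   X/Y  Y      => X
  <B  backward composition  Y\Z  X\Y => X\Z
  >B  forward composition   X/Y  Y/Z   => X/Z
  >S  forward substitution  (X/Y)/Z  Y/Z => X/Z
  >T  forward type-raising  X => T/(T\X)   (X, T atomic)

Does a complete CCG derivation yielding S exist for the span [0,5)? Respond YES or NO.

[0,5] S   >
  [0,2] S/NP   <
    [0,1] "a" : N
    [1,2] "read" : (S/NP)\N
  [2,5] NP   >
    [2,4] NP/(NP\S)   >
      [2,3] "today" : (NP/(NP\S))/S
      [3,4] "dog" : S
    [4,5] "park" : NP\S

YES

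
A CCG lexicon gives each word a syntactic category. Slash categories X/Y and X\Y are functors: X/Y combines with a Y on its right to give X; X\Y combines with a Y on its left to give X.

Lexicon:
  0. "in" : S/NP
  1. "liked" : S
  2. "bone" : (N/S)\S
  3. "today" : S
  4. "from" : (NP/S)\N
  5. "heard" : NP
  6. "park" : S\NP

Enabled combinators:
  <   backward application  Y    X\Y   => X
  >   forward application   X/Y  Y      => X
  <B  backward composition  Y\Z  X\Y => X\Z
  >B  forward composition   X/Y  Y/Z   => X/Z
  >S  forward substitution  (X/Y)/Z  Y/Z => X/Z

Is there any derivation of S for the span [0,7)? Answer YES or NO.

YES

[0,7] S   >
  [0,1] "in" : S/NP
  [1,7] NP   >
    [1,5] NP/S   <
      [1,4] N   >
        [1,3] N/S   <
          [1,2] "liked" : S
          [2,3] "bone" : (N/S)\S
        [3,4] "today" : S
      [4,5] "from" : (NP/S)\N
    [5,7] S   <
      [5,6] "heard" : NP
      [6,7] "park" : S\NP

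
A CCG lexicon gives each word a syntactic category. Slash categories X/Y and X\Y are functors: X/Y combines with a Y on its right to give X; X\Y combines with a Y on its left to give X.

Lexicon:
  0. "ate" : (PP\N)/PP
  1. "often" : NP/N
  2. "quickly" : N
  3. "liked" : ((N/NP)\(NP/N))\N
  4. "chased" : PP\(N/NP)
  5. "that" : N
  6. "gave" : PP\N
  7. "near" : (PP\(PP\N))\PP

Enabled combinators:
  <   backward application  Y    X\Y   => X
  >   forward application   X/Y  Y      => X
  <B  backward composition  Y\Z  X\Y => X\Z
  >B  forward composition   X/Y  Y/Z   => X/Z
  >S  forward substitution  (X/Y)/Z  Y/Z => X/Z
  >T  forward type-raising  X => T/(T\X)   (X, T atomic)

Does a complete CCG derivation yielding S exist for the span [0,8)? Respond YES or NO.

(PP\N)/PP NP/N N ((N/NP)\(NP/N))\N PP\(N/NP) N PP\N (PP\(PP\N))\PP
CKY chart[0,8] = {N/(N\PP), NP/(NP\PP), PP, PP/(PP\PP), S/(S\PP)}; S ∉ chart

NO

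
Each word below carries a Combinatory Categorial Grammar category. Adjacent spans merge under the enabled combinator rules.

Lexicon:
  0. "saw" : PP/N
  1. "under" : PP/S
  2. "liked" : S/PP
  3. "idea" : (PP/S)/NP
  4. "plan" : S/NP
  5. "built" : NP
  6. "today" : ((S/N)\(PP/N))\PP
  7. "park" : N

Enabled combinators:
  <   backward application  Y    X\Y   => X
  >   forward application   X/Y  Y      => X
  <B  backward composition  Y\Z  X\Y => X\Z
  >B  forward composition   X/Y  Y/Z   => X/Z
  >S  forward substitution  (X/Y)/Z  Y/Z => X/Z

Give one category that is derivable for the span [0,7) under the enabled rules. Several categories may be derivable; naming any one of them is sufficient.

[0,8] S   >
  [0,7] S/N   <
    [0,1] "saw" : PP/N
    [1,7] (S/N)\(PP/N)   <
      [1,6] PP   >
        [1,2] "under" : PP/S
        [2,6] S   >
          [2,3] "liked" : S/PP
          [3,6] PP   >
            [3,5] PP/NP   >S
              [3,4] "idea" : (PP/S)/NP
              [4,5] "plan" : S/NP
            [5,6] "built" : NP
      [6,7] "today" : ((S/N)\(PP/N))\PP
  [7,8] "park" : N

S/N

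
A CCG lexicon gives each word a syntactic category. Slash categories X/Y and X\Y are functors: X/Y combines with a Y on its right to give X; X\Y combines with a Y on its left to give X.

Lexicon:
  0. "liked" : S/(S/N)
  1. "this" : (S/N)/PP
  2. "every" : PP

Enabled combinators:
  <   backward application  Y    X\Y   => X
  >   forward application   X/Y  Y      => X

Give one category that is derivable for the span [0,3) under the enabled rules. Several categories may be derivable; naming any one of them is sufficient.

[0,3] S   >
  [0,1] "liked" : S/(S/N)
  [1,3] S/N   >
    [1,2] "this" : (S/N)/PP
    [2,3] "every" : PP

S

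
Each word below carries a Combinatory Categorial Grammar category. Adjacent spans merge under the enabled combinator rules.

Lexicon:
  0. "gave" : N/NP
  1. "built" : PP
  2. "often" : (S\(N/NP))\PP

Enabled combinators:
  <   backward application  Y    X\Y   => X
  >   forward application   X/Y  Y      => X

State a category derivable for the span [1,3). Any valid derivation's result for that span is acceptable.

S\(N/NP)

[0,3] S   <
  [0,1] "gave" : N/NP
  [1,3] S\(N/NP)   <
    [1,2] "built" : PP
    [2,3] "often" : (S\(N/NP))\PP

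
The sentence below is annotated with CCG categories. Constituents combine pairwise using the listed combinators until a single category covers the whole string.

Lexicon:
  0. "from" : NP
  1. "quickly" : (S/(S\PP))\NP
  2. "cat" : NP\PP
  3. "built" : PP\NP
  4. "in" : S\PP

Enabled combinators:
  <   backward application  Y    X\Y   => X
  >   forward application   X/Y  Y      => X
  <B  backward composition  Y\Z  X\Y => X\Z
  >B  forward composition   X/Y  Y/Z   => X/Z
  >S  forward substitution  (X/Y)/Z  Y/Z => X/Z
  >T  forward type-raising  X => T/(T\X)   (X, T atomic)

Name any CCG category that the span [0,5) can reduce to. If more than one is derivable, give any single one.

S

[0,5] S   >
  [0,2] S/(S\PP)   <
    [0,1] "from" : NP
    [1,2] "quickly" : (S/(S\PP))\NP
  [2,5] S\PP   <B
    [2,3] "cat" : NP\PP
    [3,5] S\NP   <B
      [3,4] "built" : PP\NP
      [4,5] "in" : S\PP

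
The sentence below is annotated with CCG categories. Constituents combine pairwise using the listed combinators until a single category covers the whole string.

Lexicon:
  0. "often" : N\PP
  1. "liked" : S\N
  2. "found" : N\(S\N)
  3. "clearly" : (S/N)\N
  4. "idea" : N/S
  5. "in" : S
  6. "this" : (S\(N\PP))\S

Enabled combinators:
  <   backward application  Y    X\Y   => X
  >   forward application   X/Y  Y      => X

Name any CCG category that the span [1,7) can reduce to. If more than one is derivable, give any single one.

[0,7] S   <
  [0,1] "often" : N\PP
  [1,7] S\(N\PP)   <
    [1,6] S   >
      [1,4] S/N   <
        [1,3] N   <
          [1,2] "liked" : S\N
          [2,3] "found" : N\(S\N)
        [3,4] "clearly" : (S/N)\N
      [4,6] N   >
        [4,5] "idea" : N/S
        [5,6] "in" : S
    [6,7] "this" : (S\(N\PP))\S

S\(N\PP)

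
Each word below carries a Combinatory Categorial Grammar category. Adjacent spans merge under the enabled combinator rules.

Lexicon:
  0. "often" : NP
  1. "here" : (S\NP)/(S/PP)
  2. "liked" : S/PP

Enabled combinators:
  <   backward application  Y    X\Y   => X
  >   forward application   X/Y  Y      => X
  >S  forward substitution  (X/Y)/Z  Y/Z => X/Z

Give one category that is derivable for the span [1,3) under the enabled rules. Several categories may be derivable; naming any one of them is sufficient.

[0,3] S   <
  [0,1] "often" : NP
  [1,3] S\NP   >
    [1,2] "here" : (S\NP)/(S/PP)
    [2,3] "liked" : S/PP

S\NP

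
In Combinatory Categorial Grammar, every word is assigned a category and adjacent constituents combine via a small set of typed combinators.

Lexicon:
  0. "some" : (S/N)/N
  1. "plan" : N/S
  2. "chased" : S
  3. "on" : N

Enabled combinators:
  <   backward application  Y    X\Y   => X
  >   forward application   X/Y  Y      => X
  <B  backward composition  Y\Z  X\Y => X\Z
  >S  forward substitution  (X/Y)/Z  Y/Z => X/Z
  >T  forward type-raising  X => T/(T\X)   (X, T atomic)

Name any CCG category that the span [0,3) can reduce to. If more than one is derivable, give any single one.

[0,4] S   >
  [0,3] S/N   >
    [0,1] "some" : (S/N)/N
    [1,3] N   >
      [1,2] "plan" : N/S
      [2,3] "chased" : S
  [3,4] "on" : N

S/N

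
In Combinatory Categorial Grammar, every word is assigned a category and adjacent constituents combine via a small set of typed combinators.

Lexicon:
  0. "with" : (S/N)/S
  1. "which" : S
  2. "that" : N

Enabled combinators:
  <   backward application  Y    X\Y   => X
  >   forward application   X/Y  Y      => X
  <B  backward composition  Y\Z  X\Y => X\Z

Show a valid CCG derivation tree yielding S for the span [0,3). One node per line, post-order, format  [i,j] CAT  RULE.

[0,3] S   >
  [0,2] S/N   >
    [0,1] "with" : (S/N)/S
    [1,2] "which" : S
  [2,3] "that" : N

[0,1] (S/N)/S  lex  "with"
[1,2] S  lex  "which"
[0,2] S/N  >  k=1
[2,3] N  lex  "that"
[0,3] S  >  k=2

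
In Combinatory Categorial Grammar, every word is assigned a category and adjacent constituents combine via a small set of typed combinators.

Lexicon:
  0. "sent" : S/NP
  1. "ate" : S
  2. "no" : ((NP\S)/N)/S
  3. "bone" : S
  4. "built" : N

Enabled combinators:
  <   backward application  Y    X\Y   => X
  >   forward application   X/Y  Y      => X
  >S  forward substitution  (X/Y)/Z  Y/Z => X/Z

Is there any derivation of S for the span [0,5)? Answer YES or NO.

[0,5] S   >
  [0,1] "sent" : S/NP
  [1,5] NP   <
    [1,2] "ate" : S
    [2,5] NP\S   >
      [2,4] (NP\S)/N   >
        [2,3] "no" : ((NP\S)/N)/S
        [3,4] "bone" : S
      [4,5] "built" : N

YES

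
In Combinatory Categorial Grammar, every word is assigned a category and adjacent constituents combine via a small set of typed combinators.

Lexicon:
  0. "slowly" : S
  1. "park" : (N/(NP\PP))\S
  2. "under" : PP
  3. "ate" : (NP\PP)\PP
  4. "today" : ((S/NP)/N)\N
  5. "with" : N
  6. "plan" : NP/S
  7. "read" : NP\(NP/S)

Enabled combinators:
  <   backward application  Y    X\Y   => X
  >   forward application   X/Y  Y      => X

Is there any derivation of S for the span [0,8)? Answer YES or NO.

[0,8] S   >
  [0,6] S/NP   >
    [0,5] (S/NP)/N   <
      [0,4] N   >
        [0,2] N/(NP\PP)   <
          [0,1] "slowly" : S
          [1,2] "park" : (N/(NP\PP))\S
        [2,4] NP\PP   <
          [2,3] "under" : PP
          [3,4] "ate" : (NP\PP)\PP
      [4,5] "today" : ((S/NP)/N)\N
    [5,6] "with" : N
  [6,8] NP   <
    [6,7] "plan" : NP/S
    [7,8] "read" : NP\(NP/S)

YES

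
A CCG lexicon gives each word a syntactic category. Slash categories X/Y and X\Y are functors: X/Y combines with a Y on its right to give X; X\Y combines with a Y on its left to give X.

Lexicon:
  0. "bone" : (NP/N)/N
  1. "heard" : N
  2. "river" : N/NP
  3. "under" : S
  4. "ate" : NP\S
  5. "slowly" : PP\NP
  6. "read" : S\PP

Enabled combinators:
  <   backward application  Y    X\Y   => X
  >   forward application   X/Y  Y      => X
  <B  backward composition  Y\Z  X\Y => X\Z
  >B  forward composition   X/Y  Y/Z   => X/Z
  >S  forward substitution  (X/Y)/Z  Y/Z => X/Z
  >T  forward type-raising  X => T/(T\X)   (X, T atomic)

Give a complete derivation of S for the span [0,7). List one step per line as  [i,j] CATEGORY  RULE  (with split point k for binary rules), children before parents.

[0,7] S   <
  [0,5] NP   >
    [0,2] NP/N   >
      [0,1] "bone" : (NP/N)/N
      [1,2] "heard" : N
    [2,5] N   >
      [2,3] "river" : N/NP
      [3,5] NP   >
        [3,4] NP/(NP\S)   >T
          [3,4] "under" : S
        [4,5] "ate" : NP\S
  [5,7] S\NP   <B
    [5,6] "slowly" : PP\NP
    [6,7] "read" : S\PP

[0,1] (NP/N)/N  lex  "bone"
[1,2] N  lex  "heard"
[0,2] NP/N  >  k=1
[2,3] N/NP  lex  "river"
[3,4] S  lex  "under"
[3,4] NP/(NP\S)  >T
[4,5] NP\S  lex  "ate"
[3,5] NP  >  k=4
[2,5] N  >  k=3
[0,5] NP  >  k=2
[5,6] PP\NP  lex  "slowly"
[6,7] S\PP  lex  "read"
[5,7] S\NP  <B  k=6
[0,7] S  <  k=5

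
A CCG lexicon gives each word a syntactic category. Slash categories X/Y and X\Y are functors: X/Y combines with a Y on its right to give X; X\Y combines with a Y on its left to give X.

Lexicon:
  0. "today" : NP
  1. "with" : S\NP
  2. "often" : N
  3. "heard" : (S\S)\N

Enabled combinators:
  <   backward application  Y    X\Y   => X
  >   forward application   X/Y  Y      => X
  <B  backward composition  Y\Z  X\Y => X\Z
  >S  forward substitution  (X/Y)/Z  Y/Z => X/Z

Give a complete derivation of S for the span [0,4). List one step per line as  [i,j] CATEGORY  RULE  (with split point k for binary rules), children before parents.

[0,1] NP  lex  "today"
[1,2] S\NP  lex  "with"
[2,3] N  lex  "often"
[3,4] (S\S)\N  lex  "heard"
[2,4] S\S  <  k=3
[1,4] S\NP  <B  k=2
[0,4] S  <  k=1

[0,4] S   <
  [0,1] "today" : NP
  [1,4] S\NP   <B
    [1,2] "with" : S\NP
    [2,4] S\S   <
      [2,3] "often" : N
      [3,4] "heard" : (S\S)\N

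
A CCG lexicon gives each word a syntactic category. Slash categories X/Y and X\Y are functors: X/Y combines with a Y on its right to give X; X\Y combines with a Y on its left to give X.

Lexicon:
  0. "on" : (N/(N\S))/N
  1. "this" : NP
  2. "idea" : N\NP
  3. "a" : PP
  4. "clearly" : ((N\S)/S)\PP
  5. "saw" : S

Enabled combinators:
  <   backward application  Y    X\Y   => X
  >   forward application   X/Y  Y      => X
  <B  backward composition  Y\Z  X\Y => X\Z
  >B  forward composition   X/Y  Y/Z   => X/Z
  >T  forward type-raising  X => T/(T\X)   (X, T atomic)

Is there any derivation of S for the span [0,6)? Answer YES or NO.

(N/(N\S))/N NP N\NP PP ((N\S)/S)\PP S
CKY chart[0,6] = {N, N/(N\N), N/(S\S), NP/(NP\N), PP/(PP\N), S/(S\N)}; S ∉ chart

NO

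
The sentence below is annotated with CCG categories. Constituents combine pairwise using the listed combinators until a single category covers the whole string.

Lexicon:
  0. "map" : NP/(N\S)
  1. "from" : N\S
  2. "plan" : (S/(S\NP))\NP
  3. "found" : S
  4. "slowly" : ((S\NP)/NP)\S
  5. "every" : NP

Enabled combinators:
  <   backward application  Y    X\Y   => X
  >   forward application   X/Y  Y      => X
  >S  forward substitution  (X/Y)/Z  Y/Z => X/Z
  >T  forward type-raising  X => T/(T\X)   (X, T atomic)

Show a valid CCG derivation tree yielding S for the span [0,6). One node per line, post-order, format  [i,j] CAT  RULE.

[0,1] NP/(N\S)  lex  "map"
[1,2] N\S  lex  "from"
[0,2] NP  >  k=1
[2,3] (S/(S\NP))\NP  lex  "plan"
[0,3] S/(S\NP)  <  k=2
[3,4] S  lex  "found"
[4,5] ((S\NP)/NP)\S  lex  "slowly"
[3,5] (S\NP)/NP  <  k=4
[5,6] NP  lex  "every"
[3,6] S\NP  >  k=5
[0,6] S  >  k=3

[0,6] S   >
  [0,3] S/(S\NP)   <
    [0,2] NP   >
      [0,1] "map" : NP/(N\S)
      [1,2] "from" : N\S
    [2,3] "plan" : (S/(S\NP))\NP
  [3,6] S\NP   >
    [3,5] (S\NP)/NP   <
      [3,4] "found" : S
      [4,5] "slowly" : ((S\NP)/NP)\S
    [5,6] "every" : NP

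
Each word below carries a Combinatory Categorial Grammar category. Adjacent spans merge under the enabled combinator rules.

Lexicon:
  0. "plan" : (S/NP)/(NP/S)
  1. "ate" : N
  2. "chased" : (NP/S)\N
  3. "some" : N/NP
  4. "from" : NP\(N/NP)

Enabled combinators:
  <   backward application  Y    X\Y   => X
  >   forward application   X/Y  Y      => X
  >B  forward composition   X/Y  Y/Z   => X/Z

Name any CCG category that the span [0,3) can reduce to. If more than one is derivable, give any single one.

[0,5] S   >
  [0,3] S/NP   >
    [0,1] "plan" : (S/NP)/(NP/S)
    [1,3] NP/S   <
      [1,2] "ate" : N
      [2,3] "chased" : (NP/S)\N
  [3,5] NP   <
    [3,4] "some" : N/NP
    [4,5] "from" : NP\(N/NP)

S/NP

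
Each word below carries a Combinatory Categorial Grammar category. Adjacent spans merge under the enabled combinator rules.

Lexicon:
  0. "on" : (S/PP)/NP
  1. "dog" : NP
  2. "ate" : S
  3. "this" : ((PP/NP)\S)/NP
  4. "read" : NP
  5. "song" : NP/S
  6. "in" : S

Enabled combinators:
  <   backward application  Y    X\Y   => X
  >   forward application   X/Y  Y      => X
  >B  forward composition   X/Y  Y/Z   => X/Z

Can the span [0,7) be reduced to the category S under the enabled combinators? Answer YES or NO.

[0,7] S   >
  [0,5] S/NP   >B
    [0,2] S/PP   >
      [0,1] "on" : (S/PP)/NP
      [1,2] "dog" : NP
    [2,5] PP/NP   <
      [2,3] "ate" : S
      [3,5] (PP/NP)\S   >
        [3,4] "this" : ((PP/NP)\S)/NP
        [4,5] "read" : NP
  [5,7] NP   >
    [5,6] "song" : NP/S
    [6,7] "in" : S

YES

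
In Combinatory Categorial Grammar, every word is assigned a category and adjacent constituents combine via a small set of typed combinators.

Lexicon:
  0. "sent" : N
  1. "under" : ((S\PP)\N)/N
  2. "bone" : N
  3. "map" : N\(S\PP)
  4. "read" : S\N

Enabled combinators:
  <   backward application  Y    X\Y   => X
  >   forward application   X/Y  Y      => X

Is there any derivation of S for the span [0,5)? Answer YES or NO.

YES

[0,5] S   <
  [0,4] N   <
    [0,3] S\PP   <
      [0,1] "sent" : N
      [1,3] (S\PP)\N   >
        [1,2] "under" : ((S\PP)\N)/N
        [2,3] "bone" : N
    [3,4] "map" : N\(S\PP)
  [4,5] "read" : S\N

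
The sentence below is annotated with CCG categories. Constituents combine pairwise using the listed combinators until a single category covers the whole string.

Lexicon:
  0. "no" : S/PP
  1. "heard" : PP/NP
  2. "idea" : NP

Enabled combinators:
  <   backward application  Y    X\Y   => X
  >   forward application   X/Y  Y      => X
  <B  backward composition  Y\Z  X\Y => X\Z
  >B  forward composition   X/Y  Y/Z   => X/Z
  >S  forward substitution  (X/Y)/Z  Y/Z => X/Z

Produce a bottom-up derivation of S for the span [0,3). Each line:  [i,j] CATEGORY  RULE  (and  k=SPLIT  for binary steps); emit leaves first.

[0,1] S/PP  lex  "no"
[1,2] PP/NP  lex  "heard"
[0,2] S/NP  >B  k=1
[2,3] NP  lex  "idea"
[0,3] S  >  k=2

[0,3] S   >
  [0,2] S/NP   >B
    [0,1] "no" : S/PP
    [1,2] "heard" : PP/NP
  [2,3] "idea" : NP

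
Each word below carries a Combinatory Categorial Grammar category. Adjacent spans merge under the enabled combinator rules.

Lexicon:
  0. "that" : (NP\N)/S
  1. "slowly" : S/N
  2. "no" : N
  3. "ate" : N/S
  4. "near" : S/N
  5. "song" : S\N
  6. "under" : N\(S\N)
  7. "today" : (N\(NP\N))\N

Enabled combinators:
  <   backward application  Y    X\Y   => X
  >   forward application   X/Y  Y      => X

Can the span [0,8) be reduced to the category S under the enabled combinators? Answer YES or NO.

NO

(NP\N)/S S/N N N/S S/N S\N N\(S\N) (N\(NP\N))\N
CKY chart[0,8] = {N}; S ∉ chart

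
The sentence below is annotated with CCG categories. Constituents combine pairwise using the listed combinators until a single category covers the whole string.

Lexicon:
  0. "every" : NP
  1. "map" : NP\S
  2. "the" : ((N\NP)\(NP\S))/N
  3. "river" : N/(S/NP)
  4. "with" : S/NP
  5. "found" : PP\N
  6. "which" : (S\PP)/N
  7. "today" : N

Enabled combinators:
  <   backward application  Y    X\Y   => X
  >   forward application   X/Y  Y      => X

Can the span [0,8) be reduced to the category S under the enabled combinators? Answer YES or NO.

[0,8] S   <
  [0,6] PP   <
    [0,5] N   <
      [0,1] "every" : NP
      [1,5] N\NP   <
        [1,2] "map" : NP\S
        [2,5] (N\NP)\(NP\S)   >
          [2,3] "the" : ((N\NP)\(NP\S))/N
          [3,5] N   >
            [3,4] "river" : N/(S/NP)
            [4,5] "with" : S/NP
    [5,6] "found" : PP\N
  [6,8] S\PP   >
    [6,7] "which" : (S\PP)/N
    [7,8] "today" : N

YES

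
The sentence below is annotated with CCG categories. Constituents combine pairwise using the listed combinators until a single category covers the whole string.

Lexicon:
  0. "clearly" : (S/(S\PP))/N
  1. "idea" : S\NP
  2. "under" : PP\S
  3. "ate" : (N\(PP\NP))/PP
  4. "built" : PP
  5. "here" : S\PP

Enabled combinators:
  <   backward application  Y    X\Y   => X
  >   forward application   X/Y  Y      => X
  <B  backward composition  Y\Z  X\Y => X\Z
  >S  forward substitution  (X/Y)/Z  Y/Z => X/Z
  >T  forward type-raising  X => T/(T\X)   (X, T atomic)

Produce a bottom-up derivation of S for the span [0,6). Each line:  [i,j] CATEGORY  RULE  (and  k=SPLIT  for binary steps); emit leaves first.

[0,1] (S/(S\PP))/N  lex  "clearly"
[1,2] S\NP  lex  "idea"
[2,3] PP\S  lex  "under"
[1,3] PP\NP  <B  k=2
[3,4] (N\(PP\NP))/PP  lex  "ate"
[4,5] PP  lex  "built"
[3,5] N\(PP\NP)  >  k=4
[1,5] N  <  k=3
[0,5] S/(S\PP)  >  k=1
[5,6] S\PP  lex  "here"
[0,6] S  >  k=5

[0,6] S   >
  [0,5] S/(S\PP)   >
    [0,1] "clearly" : (S/(S\PP))/N
    [1,5] N   <
      [1,3] PP\NP   <B
        [1,2] "idea" : S\NP
        [2,3] "under" : PP\S
      [3,5] N\(PP\NP)   >
        [3,4] "ate" : (N\(PP\NP))/PP
        [4,5] "built" : PP
  [5,6] "here" : S\PP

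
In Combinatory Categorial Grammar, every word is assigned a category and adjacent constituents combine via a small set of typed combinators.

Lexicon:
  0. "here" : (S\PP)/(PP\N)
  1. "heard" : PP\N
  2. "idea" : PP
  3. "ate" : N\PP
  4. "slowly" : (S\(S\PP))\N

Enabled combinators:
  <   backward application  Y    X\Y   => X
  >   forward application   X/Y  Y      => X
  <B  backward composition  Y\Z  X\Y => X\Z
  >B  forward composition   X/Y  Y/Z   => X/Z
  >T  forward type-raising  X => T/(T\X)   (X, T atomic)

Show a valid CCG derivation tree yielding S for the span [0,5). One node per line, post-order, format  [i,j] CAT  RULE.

[0,1] (S\PP)/(PP\N)  lex  "here"
[1,2] PP\N  lex  "heard"
[0,2] S\PP  >  k=1
[2,3] PP  lex  "idea"
[2,3] N/(N\PP)  >T
[3,4] N\PP  lex  "ate"
[2,4] N  >  k=3
[4,5] (S\(S\PP))\N  lex  "slowly"
[2,5] S\(S\PP)  <  k=4
[0,5] S  <  k=2

[0,5] S   <
  [0,2] S\PP   >
    [0,1] "here" : (S\PP)/(PP\N)
    [1,2] "heard" : PP\N
  [2,5] S\(S\PP)   <
    [2,4] N   >
      [2,3] N/(N\PP)   >T
        [2,3] "idea" : PP
      [3,4] "ate" : N\PP
    [4,5] "slowly" : (S\(S\PP))\N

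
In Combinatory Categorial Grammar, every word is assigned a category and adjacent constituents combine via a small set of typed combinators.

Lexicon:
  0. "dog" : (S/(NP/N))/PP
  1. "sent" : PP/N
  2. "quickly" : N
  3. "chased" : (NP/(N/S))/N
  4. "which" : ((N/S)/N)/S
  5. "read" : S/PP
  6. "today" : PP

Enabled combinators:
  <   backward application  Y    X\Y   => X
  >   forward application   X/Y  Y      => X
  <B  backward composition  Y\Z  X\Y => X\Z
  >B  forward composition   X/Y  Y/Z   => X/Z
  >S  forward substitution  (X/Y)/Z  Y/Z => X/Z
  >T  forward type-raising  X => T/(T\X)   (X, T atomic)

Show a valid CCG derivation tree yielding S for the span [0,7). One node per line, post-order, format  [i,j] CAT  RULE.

[0,7] S   >
  [0,3] S/(NP/N)   >
    [0,1] "dog" : (S/(NP/N))/PP
    [1,3] PP   >
      [1,2] "sent" : PP/N
      [2,3] "quickly" : N
  [3,7] NP/N   >S
    [3,4] "chased" : (NP/(N/S))/N
    [4,7] (N/S)/N   >
      [4,5] "which" : ((N/S)/N)/S
      [5,7] S   >
        [5,6] "read" : S/PP
        [6,7] "today" : PP

[0,1] (S/(NP/N))/PP  lex  "dog"
[1,2] PP/N  lex  "sent"
[2,3] N  lex  "quickly"
[1,3] PP  >  k=2
[0,3] S/(NP/N)  >  k=1
[3,4] (NP/(N/S))/N  lex  "chased"
[4,5] ((N/S)/N)/S  lex  "which"
[5,6] S/PP  lex  "read"
[6,7] PP  lex  "today"
[5,7] S  >  k=6
[4,7] (N/S)/N  >  k=5
[3,7] NP/N  >S  k=4
[0,7] S  >  k=3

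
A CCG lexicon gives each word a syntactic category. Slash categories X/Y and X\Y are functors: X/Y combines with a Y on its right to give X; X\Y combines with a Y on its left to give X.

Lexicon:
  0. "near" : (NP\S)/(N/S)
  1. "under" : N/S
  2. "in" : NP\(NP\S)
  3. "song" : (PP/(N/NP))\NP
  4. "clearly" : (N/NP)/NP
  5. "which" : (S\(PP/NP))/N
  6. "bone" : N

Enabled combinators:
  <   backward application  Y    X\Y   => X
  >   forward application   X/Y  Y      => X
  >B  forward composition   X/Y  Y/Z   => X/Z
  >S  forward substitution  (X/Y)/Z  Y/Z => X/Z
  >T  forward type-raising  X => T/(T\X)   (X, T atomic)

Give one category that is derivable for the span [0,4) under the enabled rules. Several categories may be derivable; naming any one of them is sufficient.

[0,7] S   <
  [0,5] PP/NP   >B
    [0,4] PP/(N/NP)   <
      [0,3] NP   <
        [0,2] NP\S   >
          [0,1] "near" : (NP\S)/(N/S)
          [1,2] "under" : N/S
        [2,3] "in" : NP\(NP\S)
      [3,4] "song" : (PP/(N/NP))\NP
    [4,5] "clearly" : (N/NP)/NP
  [5,7] S\(PP/NP)   >
    [5,6] "which" : (S\(PP/NP))/N
    [6,7] "bone" : N

PP/(N/NP)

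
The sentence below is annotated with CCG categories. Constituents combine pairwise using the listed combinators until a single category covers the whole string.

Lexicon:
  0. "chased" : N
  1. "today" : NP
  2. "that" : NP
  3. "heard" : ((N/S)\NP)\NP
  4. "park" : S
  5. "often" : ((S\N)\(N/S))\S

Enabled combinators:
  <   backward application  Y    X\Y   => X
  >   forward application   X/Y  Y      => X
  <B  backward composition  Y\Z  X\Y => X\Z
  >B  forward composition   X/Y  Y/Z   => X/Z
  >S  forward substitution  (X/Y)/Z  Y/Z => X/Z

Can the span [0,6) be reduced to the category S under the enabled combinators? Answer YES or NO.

[0,6] S   <
  [0,1] "chased" : N
  [1,6] S\N   <
    [1,4] N/S   <
      [1,2] "today" : NP
      [2,4] (N/S)\NP   <
        [2,3] "that" : NP
        [3,4] "heard" : ((N/S)\NP)\NP
    [4,6] (S\N)\(N/S)   <
      [4,5] "park" : S
      [5,6] "often" : ((S\N)\(N/S))\S

YES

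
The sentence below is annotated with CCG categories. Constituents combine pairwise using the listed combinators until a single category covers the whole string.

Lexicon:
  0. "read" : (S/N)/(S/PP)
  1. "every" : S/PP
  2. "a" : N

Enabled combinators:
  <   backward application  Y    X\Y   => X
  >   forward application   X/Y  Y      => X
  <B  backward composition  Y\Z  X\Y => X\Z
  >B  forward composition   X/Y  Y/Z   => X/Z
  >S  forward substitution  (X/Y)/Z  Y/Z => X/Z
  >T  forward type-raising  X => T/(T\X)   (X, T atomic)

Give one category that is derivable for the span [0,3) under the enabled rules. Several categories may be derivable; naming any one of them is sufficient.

S

[0,3] S   >
  [0,2] S/N   >
    [0,1] "read" : (S/N)/(S/PP)
    [1,2] "every" : S/PP
  [2,3] "a" : N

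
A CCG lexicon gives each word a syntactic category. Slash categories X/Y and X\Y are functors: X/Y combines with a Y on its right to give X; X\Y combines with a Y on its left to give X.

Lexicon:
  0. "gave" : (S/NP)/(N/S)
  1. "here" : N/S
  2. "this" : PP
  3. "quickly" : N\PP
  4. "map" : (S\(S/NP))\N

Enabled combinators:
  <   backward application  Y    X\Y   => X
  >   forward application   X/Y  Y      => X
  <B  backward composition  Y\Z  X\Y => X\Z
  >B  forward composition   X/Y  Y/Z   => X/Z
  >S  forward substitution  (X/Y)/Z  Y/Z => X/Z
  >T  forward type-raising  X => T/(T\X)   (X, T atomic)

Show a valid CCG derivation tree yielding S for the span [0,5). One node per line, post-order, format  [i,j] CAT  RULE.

[0,5] S   <
  [0,2] S/NP   >
    [0,1] "gave" : (S/NP)/(N/S)
    [1,2] "here" : N/S
  [2,5] S\(S/NP)   <
    [2,4] N   <
      [2,3] "this" : PP
      [3,4] "quickly" : N\PP
    [4,5] "map" : (S\(S/NP))\N

[0,1] (S/NP)/(N/S)  lex  "gave"
[1,2] N/S  lex  "here"
[0,2] S/NP  >  k=1
[2,3] PP  lex  "this"
[3,4] N\PP  lex  "quickly"
[2,4] N  <  k=3
[4,5] (S\(S/NP))\N  lex  "map"
[2,5] S\(S/NP)  <  k=4
[0,5] S  <  k=2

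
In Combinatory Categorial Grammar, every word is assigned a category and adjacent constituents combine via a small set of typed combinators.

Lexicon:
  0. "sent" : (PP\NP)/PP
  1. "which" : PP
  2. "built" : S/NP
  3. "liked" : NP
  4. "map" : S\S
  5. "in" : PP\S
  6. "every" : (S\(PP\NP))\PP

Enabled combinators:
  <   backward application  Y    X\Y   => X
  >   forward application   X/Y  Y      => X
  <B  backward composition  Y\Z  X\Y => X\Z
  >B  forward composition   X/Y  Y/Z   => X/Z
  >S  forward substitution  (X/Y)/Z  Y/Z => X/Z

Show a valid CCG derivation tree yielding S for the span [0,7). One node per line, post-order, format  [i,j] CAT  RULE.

[0,1] (PP\NP)/PP  lex  "sent"
[1,2] PP  lex  "which"
[0,2] PP\NP  >  k=1
[2,3] S/NP  lex  "built"
[3,4] NP  lex  "liked"
[2,4] S  >  k=3
[4,5] S\S  lex  "map"
[5,6] PP\S  lex  "in"
[4,6] PP\S  <B  k=5
[2,6] PP  <  k=4
[6,7] (S\(PP\NP))\PP  lex  "every"
[2,7] S\(PP\NP)  <  k=6
[0,7] S  <  k=2

[0,7] S   <
  [0,2] PP\NP   >
    [0,1] "sent" : (PP\NP)/PP
    [1,2] "which" : PP
  [2,7] S\(PP\NP)   <
    [2,6] PP   <
      [2,4] S   >
        [2,3] "built" : S/NP
        [3,4] "liked" : NP
      [4,6] PP\S   <B
        [4,5] "map" : S\S
        [5,6] "in" : PP\S
    [6,7] "every" : (S\(PP\NP))\PP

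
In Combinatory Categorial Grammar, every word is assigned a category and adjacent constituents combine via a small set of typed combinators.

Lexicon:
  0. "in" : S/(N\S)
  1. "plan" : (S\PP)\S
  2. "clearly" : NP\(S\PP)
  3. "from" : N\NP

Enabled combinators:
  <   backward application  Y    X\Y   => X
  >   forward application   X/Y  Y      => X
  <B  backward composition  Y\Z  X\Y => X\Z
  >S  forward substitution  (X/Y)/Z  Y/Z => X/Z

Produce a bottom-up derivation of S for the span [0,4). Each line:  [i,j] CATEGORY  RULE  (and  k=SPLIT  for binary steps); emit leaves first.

[0,1] S/(N\S)  lex  "in"
[1,2] (S\PP)\S  lex  "plan"
[2,3] NP\(S\PP)  lex  "clearly"
[1,3] NP\S  <B  k=2
[3,4] N\NP  lex  "from"
[1,4] N\S  <B  k=3
[0,4] S  >  k=1

[0,4] S   >
  [0,1] "in" : S/(N\S)
  [1,4] N\S   <B
    [1,3] NP\S   <B
      [1,2] "plan" : (S\PP)\S
      [2,3] "clearly" : NP\(S\PP)
    [3,4] "from" : N\NP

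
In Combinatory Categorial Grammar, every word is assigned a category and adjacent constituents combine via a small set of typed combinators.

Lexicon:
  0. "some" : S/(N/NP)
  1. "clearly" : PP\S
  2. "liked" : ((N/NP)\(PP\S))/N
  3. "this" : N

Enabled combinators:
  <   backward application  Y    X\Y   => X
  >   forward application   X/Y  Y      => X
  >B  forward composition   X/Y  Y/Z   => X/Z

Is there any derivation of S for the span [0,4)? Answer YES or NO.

[0,4] S   >
  [0,1] "some" : S/(N/NP)
  [1,4] N/NP   <
    [1,2] "clearly" : PP\S
    [2,4] (N/NP)\(PP\S)   >
      [2,3] "liked" : ((N/NP)\(PP\S))/N
      [3,4] "this" : N

YES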